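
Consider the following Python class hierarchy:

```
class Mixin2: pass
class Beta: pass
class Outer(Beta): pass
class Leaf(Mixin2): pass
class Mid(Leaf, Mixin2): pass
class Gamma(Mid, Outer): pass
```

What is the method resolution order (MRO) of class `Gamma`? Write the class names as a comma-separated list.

Gamma, Mid, Leaf, Mixin2, Outer, Beta, object

L[Gamma] = Gamma + merge(L[Mid], L[Outer], [Mid Outer])
  take Mid:  [Mid Leaf Mixin2 object] + [Outer Beta object] + [Mid Outer]
  take Leaf:  [Leaf Mixin2 object] + [Outer Beta object] + [Outer]
  take Mixin2:  [Mixin2 object] + [Outer Beta object] + [Outer]
  take Outer:  [object] + [Outer Beta object] + [Outer]
  take Beta:  [object] + [Beta object]
  take object:  [object] + [object]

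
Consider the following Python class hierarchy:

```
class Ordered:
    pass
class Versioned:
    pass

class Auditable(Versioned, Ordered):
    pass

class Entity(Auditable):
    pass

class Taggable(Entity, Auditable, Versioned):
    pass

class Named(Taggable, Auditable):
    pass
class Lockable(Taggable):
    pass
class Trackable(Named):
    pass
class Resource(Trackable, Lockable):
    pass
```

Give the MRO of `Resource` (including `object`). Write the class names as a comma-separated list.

L[Resource] = Resource + merge(L[Trackable], L[Lockable], [Trackable Lockable])
  take Trackable:  [Trackable Named Taggable Entity Auditable Versioned Ordered object] + [Lockable Taggable Entity Auditable Versioned Ordered object] + [Trackable Lockable]
  take Named:  [Named Taggable Entity Auditable Versioned Ordered object] + [Lockable Taggable Entity Auditable Versioned Ordered object] + [Lockable]
  take Lockable:  [Taggable Entity Auditable Versioned Ordered object] + [Lockable Taggable Entity Auditable Versioned Ordered object] + [Lockable]
  take Taggable:  [Taggable Entity Auditable Versioned Ordered object] + [Taggable Entity Auditable Versioned Ordered object]
  take Entity:  [Entity Auditable Versioned Ordered object] + [Entity Auditable Versioned Ordered object]
  take Auditable:  [Auditable Versioned Ordered object] + [Auditable Versioned Ordered object]
  take Versioned:  [Versioned Ordered object] + [Versioned Ordered object]
  take Ordered:  [Ordered object] + [Ordered object]
  take object:  [object] + [object]

Resource, Trackable, Named, Lockable, Taggable, Entity, Auditable, Versioned, Ordered, object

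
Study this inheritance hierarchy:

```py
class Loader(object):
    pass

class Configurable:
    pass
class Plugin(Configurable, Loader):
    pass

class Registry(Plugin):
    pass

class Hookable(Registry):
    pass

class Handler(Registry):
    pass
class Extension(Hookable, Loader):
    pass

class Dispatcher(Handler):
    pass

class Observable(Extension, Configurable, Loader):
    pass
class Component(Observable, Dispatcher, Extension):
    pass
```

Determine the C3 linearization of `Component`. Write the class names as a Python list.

[Component, Observable, Dispatcher, Extension, Hookable, Handler, Registry, Plugin, Configurable, Loader, object]

L[Component] = Component + merge(L[Observable], L[Dispatcher], L[Extension], [Observable Dispatcher Extension])
  take Observable:  [Observable Extension Hookable Registry Plugin Configurable Loader object] + [Dispatcher Handler Registry Plugin Configurable Loader object] + [Extension Hookable Registry Plugin Configurable Loader object] + [Observable Dispatcher Extension]
  take Dispatcher:  [Extension Hookable Registry Plugin Configurable Loader object] + [Dispatcher Handler Registry Plugin Configurable Loader object] + [Extension Hookable Registry Plugin Configurable Loader object] + [Dispatcher Extension]
  take Extension:  [Extension Hookable Registry Plugin Configurable Loader object] + [Handler Registry Plugin Configurable Loader object] + [Extension Hookable Registry Plugin Configurable Loader object] + [Extension]
  take Hookable:  [Hookable Registry Plugin Configurable Loader object] + [Handler Registry Plugin Configurable Loader object] + [Hookable Registry Plugin Configurable Loader object]
  take Handler:  [Registry Plugin Configurable Loader object] + [Handler Registry Plugin Configurable Loader object] + [Registry Plugin Configurable Loader object]
  take Registry:  [Registry Plugin Configurable Loader object] + [Registry Plugin Configurable Loader object] + [Registry Plugin Configurable Loader object]
  take Plugin:  [Plugin Configurable Loader object] + [Plugin Configurable Loader object] + [Plugin Configurable Loader object]
  take Configurable:  [Configurable Loader object] + [Configurable Loader object] + [Configurable Loader object]
  take Loader:  [Loader object] + [Loader object] + [Loader object]
  take object:  [object] + [object] + [object]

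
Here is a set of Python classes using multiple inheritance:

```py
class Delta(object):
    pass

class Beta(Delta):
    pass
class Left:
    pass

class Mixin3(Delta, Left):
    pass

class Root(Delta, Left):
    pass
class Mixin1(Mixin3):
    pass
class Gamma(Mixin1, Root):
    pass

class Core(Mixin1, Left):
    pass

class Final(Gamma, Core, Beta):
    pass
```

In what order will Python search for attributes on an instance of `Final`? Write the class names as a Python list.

L[Final] = Final + merge(L[Gamma], L[Core], L[Beta], [Gamma Core Beta])
  take Gamma:  [Gamma Mixin1 Mixin3 Root Delta Left object] + [Core Mixin1 Mixin3 Delta Left object] + [Beta Delta object] + [Gamma Core Beta]
  take Core:  [Mixin1 Mixin3 Root Delta Left object] + [Core Mixin1 Mixin3 Delta Left object] + [Beta Delta object] + [Core Beta]
  take Mixin1:  [Mixin1 Mixin3 Root Delta Left object] + [Mixin1 Mixin3 Delta Left object] + [Beta Delta object] + [Beta]
  take Mixin3:  [Mixin3 Root Delta Left object] + [Mixin3 Delta Left object] + [Beta Delta object] + [Beta]
  take Root:  [Root Delta Left object] + [Delta Left object] + [Beta Delta object] + [Beta]
  take Beta:  [Delta Left object] + [Delta Left object] + [Beta Delta object] + [Beta]
  take Delta:  [Delta Left object] + [Delta Left object] + [Delta object]
  take Left:  [Left object] + [Left object] + [object]
  take object:  [object] + [object] + [object]

[Final, Gamma, Core, Mixin1, Mixin3, Root, Beta, Delta, Left, object]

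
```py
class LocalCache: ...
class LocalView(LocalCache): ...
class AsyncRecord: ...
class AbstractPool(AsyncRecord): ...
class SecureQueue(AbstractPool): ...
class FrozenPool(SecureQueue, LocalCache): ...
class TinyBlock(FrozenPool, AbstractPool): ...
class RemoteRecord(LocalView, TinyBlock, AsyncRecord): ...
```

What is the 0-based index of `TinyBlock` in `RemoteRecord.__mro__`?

L[RemoteRecord] = RemoteRecord + merge(L[LocalView], L[TinyBlock], L[AsyncRecord], [LocalView TinyBlock AsyncRecord])
  take LocalView:  [LocalView LocalCache object] + [TinyBlock FrozenPool SecureQueue AbstractPool AsyncRecord LocalCache object] + [AsyncRecord object] + [LocalView TinyBlock AsyncRecord]
  take TinyBlock:  [LocalCache object] + [TinyBlock FrozenPool SecureQueue AbstractPool AsyncRecord LocalCache object] + [AsyncRecord object] + [TinyBlock AsyncRecord]
  take FrozenPool:  [LocalCache object] + [FrozenPool SecureQueue AbstractPool AsyncRecord LocalCache object] + [AsyncRecord object] + [AsyncRecord]
  take SecureQueue:  [LocalCache object] + [SecureQueue AbstractPool AsyncRecord LocalCache object] + [AsyncRecord object] + [AsyncRecord]
  take AbstractPool:  [LocalCache object] + [AbstractPool AsyncRecord LocalCache object] + [AsyncRecord object] + [AsyncRecord]
  take AsyncRecord:  [LocalCache object] + [AsyncRecord LocalCache object] + [AsyncRecord object] + [AsyncRecord]
  take LocalCache:  [LocalCache object] + [LocalCache object] + [object]
  take object:  [object] + [object] + [object]
MRO: RemoteRecord LocalView TinyBlock FrozenPool SecureQueue AbstractPool AsyncRecord LocalCache object
TinyBlock sits at index 2.

2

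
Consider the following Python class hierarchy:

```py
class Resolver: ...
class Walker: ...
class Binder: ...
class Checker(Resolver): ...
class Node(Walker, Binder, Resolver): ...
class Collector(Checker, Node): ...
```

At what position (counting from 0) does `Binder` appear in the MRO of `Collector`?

L[Collector] = Collector + merge(L[Checker], L[Node], [Checker Node])
  take Checker:  [Checker Resolver object] + [Node Walker Binder Resolver object] + [Checker Node]
  take Node:  [Resolver object] + [Node Walker Binder Resolver object] + [Node]
  take Walker:  [Resolver object] + [Walker Binder Resolver object]
  take Binder:  [Resolver object] + [Binder Resolver object]
  take Resolver:  [Resolver object] + [Resolver object]
  take object:  [object] + [object]
MRO: Collector Checker Node Walker Binder Resolver object
Binder sits at index 4.

4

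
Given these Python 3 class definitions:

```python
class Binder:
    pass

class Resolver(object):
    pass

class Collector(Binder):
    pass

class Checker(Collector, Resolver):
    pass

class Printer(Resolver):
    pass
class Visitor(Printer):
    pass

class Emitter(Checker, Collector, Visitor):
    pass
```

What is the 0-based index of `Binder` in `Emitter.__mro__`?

L[Emitter] = Emitter + merge(L[Checker], L[Collector], L[Visitor], [Checker Collector Visitor])
  take Checker:  [Checker Collector Binder Resolver object] + [Collector Binder object] + [Visitor Printer Resolver object] + [Checker Collector Visitor]
  take Collector:  [Collector Binder Resolver object] + [Collector Binder object] + [Visitor Printer Resolver object] + [Collector Visitor]
  take Binder:  [Binder Resolver object] + [Binder object] + [Visitor Printer Resolver object] + [Visitor]
  take Visitor:  [Resolver object] + [object] + [Visitor Printer Resolver object] + [Visitor]
  take Printer:  [Resolver object] + [object] + [Printer Resolver object]
  take Resolver:  [Resolver object] + [object] + [Resolver object]
  take object:  [object] + [object] + [object]
MRO: Emitter Checker Collector Binder Visitor Printer Resolver object
Binder sits at index 3.

3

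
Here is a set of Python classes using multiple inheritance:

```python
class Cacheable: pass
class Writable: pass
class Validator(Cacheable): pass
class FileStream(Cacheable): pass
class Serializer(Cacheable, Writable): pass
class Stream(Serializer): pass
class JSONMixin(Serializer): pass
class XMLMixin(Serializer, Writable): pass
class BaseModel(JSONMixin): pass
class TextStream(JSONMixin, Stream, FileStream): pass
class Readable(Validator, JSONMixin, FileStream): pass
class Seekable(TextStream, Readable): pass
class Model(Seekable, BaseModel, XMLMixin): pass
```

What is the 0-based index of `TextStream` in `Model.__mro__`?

2

L[Model] = Model + merge(L[Seekable], L[BaseModel], L[XMLMixin], [Seekable BaseModel XMLMixin])
  take Seekable:  [Seekable TextStream Readable Validator JSONMixin Stream Serializer FileStream Cacheable Writable object] + [BaseModel JSONMixin Serializer Cacheable Writable object] + [XMLMixin Serializer Cacheable Writable object] + [Seekable BaseModel XMLMixin]
  take TextStream:  [TextStream Readable Validator JSONMixin Stream Serializer FileStream Cacheable Writable object] + [BaseModel JSONMixin Serializer Cacheable Writable object] + [XMLMixin Serializer Cacheable Writable object] + [BaseModel XMLMixin]
  take Readable:  [Readable Validator JSONMixin Stream Serializer FileStream Cacheable Writable object] + [BaseModel JSONMixin Serializer Cacheable Writable object] + [XMLMixin Serializer Cacheable Writable object] + [BaseModel XMLMixin]
  take Validator:  [Validator JSONMixin Stream Serializer FileStream Cacheable Writable object] + [BaseModel JSONMixin Serializer Cacheable Writable object] + [XMLMixin Serializer Cacheable Writable object] + [BaseModel XMLMixin]
  take BaseModel:  [JSONMixin Stream Serializer FileStream Cacheable Writable object] + [BaseModel JSONMixin Serializer Cacheable Writable object] + [XMLMixin Serializer Cacheable Writable object] + [BaseModel XMLMixin]
  take JSONMixin:  [JSONMixin Stream Serializer FileStream Cacheable Writable object] + [JSONMixin Serializer Cacheable Writable object] + [XMLMixin Serializer Cacheable Writable object] + [XMLMixin]
  take Stream:  [Stream Serializer FileStream Cacheable Writable object] + [Serializer Cacheable Writable object] + [XMLMixin Serializer Cacheable Writable object] + [XMLMixin]
  take XMLMixin:  [Serializer FileStream Cacheable Writable object] + [Serializer Cacheable Writable object] + [XMLMixin Serializer Cacheable Writable object] + [XMLMixin]
  take Serializer:  [Serializer FileStream Cacheable Writable object] + [Serializer Cacheable Writable object] + [Serializer Cacheable Writable object]
  take FileStream:  [FileStream Cacheable Writable object] + [Cacheable Writable object] + [Cacheable Writable object]
  take Cacheable:  [Cacheable Writable object] + [Cacheable Writable object] + [Cacheable Writable object]
  take Writable:  [Writable object] + [Writable object] + [Writable object]
  take object:  [object] + [object] + [object]
MRO: Model Seekable TextStream Readable Validator BaseModel JSONMixin Stream XMLMixin Serializer FileStream Cacheable Writable object
TextStream sits at index 2.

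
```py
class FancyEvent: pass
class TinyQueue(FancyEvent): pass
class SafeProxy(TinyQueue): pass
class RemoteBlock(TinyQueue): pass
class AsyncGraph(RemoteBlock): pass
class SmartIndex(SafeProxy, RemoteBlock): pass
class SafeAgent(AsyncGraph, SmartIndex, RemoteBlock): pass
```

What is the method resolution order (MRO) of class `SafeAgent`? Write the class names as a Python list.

[SafeAgent, AsyncGraph, SmartIndex, SafeProxy, RemoteBlock, TinyQueue, FancyEvent, object]

L[SafeAgent] = SafeAgent + merge(L[AsyncGraph], L[SmartIndex], L[RemoteBlock], [AsyncGraph SmartIndex RemoteBlock])
  take AsyncGraph:  [AsyncGraph RemoteBlock TinyQueue FancyEvent object] + [SmartIndex SafeProxy RemoteBlock TinyQueue FancyEvent object] + [RemoteBlock TinyQueue FancyEvent object] + [AsyncGraph SmartIndex RemoteBlock]
  take SmartIndex:  [RemoteBlock TinyQueue FancyEvent object] + [SmartIndex SafeProxy RemoteBlock TinyQueue FancyEvent object] + [RemoteBlock TinyQueue FancyEvent object] + [SmartIndex RemoteBlock]
  take SafeProxy:  [RemoteBlock TinyQueue FancyEvent object] + [SafeProxy RemoteBlock TinyQueue FancyEvent object] + [RemoteBlock TinyQueue FancyEvent object] + [RemoteBlock]
  take RemoteBlock:  [RemoteBlock TinyQueue FancyEvent object] + [RemoteBlock TinyQueue FancyEvent object] + [RemoteBlock TinyQueue FancyEvent object] + [RemoteBlock]
  take TinyQueue:  [TinyQueue FancyEvent object] + [TinyQueue FancyEvent object] + [TinyQueue FancyEvent object]
  take FancyEvent:  [FancyEvent object] + [FancyEvent object] + [FancyEvent object]
  take object:  [object] + [object] + [object]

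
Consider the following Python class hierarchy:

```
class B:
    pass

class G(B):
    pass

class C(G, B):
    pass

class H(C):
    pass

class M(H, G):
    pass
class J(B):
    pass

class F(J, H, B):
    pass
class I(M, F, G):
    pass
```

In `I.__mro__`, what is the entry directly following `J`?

L[I] = I + merge(L[M], L[F], L[G], [M F G])
  take M:  [M H C G B object] + [F J H C G B object] + [G B object] + [M F G]
  take F:  [H C G B object] + [F J H C G B object] + [G B object] + [F G]
  take J:  [H C G B object] + [J H C G B object] + [G B object] + [G]
  take H:  [H C G B object] + [H C G B object] + [G B object] + [G]
  take C:  [C G B object] + [C G B object] + [G B object] + [G]
  take G:  [G B object] + [G B object] + [G B object] + [G]
  take B:  [B object] + [B object] + [B object]
  take object:  [object] + [object] + [object]
MRO: I M F J H C G B object
J is at position 3; next is H.

H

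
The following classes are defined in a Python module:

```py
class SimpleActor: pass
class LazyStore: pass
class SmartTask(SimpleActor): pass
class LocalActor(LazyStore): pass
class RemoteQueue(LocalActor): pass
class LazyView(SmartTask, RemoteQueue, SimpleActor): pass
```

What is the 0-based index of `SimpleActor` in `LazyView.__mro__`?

L[LazyView] = LazyView + merge(L[SmartTask], L[RemoteQueue], L[SimpleActor], [SmartTask RemoteQueue SimpleActor])
  take SmartTask:  [SmartTask SimpleActor object] + [RemoteQueue LocalActor LazyStore object] + [SimpleActor object] + [SmartTask RemoteQueue SimpleActor]
  take RemoteQueue:  [SimpleActor object] + [RemoteQueue LocalActor LazyStore object] + [SimpleActor object] + [RemoteQueue SimpleActor]
  take SimpleActor:  [SimpleActor object] + [LocalActor LazyStore object] + [SimpleActor object] + [SimpleActor]
  take LocalActor:  [object] + [LocalActor LazyStore object] + [object]
  take LazyStore:  [object] + [LazyStore object] + [object]
  take object:  [object] + [object] + [object]
MRO: LazyView SmartTask RemoteQueue SimpleActor LocalActor LazyStore object
SimpleActor sits at index 3.

3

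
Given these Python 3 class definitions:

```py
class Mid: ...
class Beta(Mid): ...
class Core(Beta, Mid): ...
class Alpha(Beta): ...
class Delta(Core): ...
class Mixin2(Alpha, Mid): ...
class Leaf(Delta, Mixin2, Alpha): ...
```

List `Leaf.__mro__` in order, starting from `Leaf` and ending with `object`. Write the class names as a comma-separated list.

Leaf, Delta, Core, Mixin2, Alpha, Beta, Mid, object

L[Leaf] = Leaf + merge(L[Delta], L[Mixin2], L[Alpha], [Delta Mixin2 Alpha])
  take Delta:  [Delta Core Beta Mid object] + [Mixin2 Alpha Beta Mid object] + [Alpha Beta Mid object] + [Delta Mixin2 Alpha]
  take Core:  [Core Beta Mid object] + [Mixin2 Alpha Beta Mid object] + [Alpha Beta Mid object] + [Mixin2 Alpha]
  take Mixin2:  [Beta Mid object] + [Mixin2 Alpha Beta Mid object] + [Alpha Beta Mid object] + [Mixin2 Alpha]
  take Alpha:  [Beta Mid object] + [Alpha Beta Mid object] + [Alpha Beta Mid object] + [Alpha]
  take Beta:  [Beta Mid object] + [Beta Mid object] + [Beta Mid object]
  take Mid:  [Mid object] + [Mid object] + [Mid object]
  take object:  [object] + [object] + [object]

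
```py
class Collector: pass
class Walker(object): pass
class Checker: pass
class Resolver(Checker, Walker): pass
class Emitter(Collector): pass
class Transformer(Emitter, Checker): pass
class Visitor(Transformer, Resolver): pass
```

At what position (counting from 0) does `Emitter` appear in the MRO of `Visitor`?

L[Visitor] = Visitor + merge(L[Transformer], L[Resolver], [Transformer Resolver])
  take Transformer:  [Transformer Emitter Collector Checker object] + [Resolver Checker Walker object] + [Transformer Resolver]
  take Emitter:  [Emitter Collector Checker object] + [Resolver Checker Walker object] + [Resolver]
  take Collector:  [Collector Checker object] + [Resolver Checker Walker object] + [Resolver]
  take Resolver:  [Checker object] + [Resolver Checker Walker object] + [Resolver]
  take Checker:  [Checker object] + [Checker Walker object]
  take Walker:  [object] + [Walker object]
  take object:  [object] + [object]
MRO: Visitor Transformer Emitter Collector Resolver Checker Walker object
Emitter sits at index 2.

2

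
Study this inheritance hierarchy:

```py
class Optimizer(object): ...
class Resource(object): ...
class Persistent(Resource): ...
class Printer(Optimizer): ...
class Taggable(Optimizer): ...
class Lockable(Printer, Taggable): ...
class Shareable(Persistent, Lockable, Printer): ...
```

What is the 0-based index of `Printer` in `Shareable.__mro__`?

L[Shareable] = Shareable + merge(L[Persistent], L[Lockable], L[Printer], [Persistent Lockable Printer])
  take Persistent:  [Persistent Resource object] + [Lockable Printer Taggable Optimizer object] + [Printer Optimizer object] + [Persistent Lockable Printer]
  take Resource:  [Resource object] + [Lockable Printer Taggable Optimizer object] + [Printer Optimizer object] + [Lockable Printer]
  take Lockable:  [object] + [Lockable Printer Taggable Optimizer object] + [Printer Optimizer object] + [Lockable Printer]
  take Printer:  [object] + [Printer Taggable Optimizer object] + [Printer Optimizer object] + [Printer]
  take Taggable:  [object] + [Taggable Optimizer object] + [Optimizer object]
  take Optimizer:  [object] + [Optimizer object] + [Optimizer object]
  take object:  [object] + [object] + [object]
MRO: Shareable Persistent Resource Lockable Printer Taggable Optimizer object
Printer sits at index 4.

4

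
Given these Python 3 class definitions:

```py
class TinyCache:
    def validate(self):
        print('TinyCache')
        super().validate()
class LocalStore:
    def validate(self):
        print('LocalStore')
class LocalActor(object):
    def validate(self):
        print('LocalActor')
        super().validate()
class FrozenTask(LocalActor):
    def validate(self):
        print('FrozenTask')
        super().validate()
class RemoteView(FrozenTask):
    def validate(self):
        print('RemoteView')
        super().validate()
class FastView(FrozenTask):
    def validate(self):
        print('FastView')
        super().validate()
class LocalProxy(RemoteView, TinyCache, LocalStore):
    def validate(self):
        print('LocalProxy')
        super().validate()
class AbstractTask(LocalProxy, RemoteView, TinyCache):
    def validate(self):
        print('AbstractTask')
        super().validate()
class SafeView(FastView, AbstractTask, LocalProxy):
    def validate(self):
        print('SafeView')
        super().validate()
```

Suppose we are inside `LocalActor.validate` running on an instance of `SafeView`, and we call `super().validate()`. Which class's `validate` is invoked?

L[SafeView] = SafeView + merge(L[FastView], L[AbstractTask], L[LocalProxy], [FastView AbstractTask LocalProxy])
  take FastView:  [FastView FrozenTask LocalActor object] + [AbstractTask LocalProxy RemoteView FrozenTask LocalActor TinyCache LocalStore object] + [LocalProxy RemoteView FrozenTask LocalActor TinyCache LocalStore object] + [FastView AbstractTask LocalProxy]
  take AbstractTask:  [FrozenTask LocalActor object] + [AbstractTask LocalProxy RemoteView FrozenTask LocalActor TinyCache LocalStore object] + [LocalProxy RemoteView FrozenTask LocalActor TinyCache LocalStore object] + [AbstractTask LocalProxy]
  take LocalProxy:  [FrozenTask LocalActor object] + [LocalProxy RemoteView FrozenTask LocalActor TinyCache LocalStore object] + [LocalProxy RemoteView FrozenTask LocalActor TinyCache LocalStore object] + [LocalProxy]
  take RemoteView:  [FrozenTask LocalActor object] + [RemoteView FrozenTask LocalActor TinyCache LocalStore object] + [RemoteView FrozenTask LocalActor TinyCache LocalStore object]
  take FrozenTask:  [FrozenTask LocalActor object] + [FrozenTask LocalActor TinyCache LocalStore object] + [FrozenTask LocalActor TinyCache LocalStore object]
  take LocalActor:  [LocalActor object] + [LocalActor TinyCache LocalStore object] + [LocalActor TinyCache LocalStore object]
  take TinyCache:  [object] + [TinyCache LocalStore object] + [TinyCache LocalStore object]
  take LocalStore:  [object] + [LocalStore object] + [LocalStore object]
  take object:  [object] + [object] + [object]
MRO: SafeView FastView AbstractTask LocalProxy RemoteView FrozenTask LocalActor TinyCache LocalStore object
super() in LocalActor.validate on a SafeView instance goes to the class after LocalActor in SafeView's MRO: TinyCache.

TinyCache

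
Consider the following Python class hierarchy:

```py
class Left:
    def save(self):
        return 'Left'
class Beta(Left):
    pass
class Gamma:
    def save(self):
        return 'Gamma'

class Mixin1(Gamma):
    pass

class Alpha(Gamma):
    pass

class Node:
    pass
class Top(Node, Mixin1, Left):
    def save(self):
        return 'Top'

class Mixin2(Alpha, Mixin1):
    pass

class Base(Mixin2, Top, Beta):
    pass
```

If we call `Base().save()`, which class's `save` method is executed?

Top

L[Base] = Base + merge(L[Mixin2], L[Top], L[Beta], [Mixin2 Top Beta])
  take Mixin2:  [Mixin2 Alpha Mixin1 Gamma object] + [Top Node Mixin1 Gamma Left object] + [Beta Left object] + [Mixin2 Top Beta]
  take Alpha:  [Alpha Mixin1 Gamma object] + [Top Node Mixin1 Gamma Left object] + [Beta Left object] + [Top Beta]
  take Top:  [Mixin1 Gamma object] + [Top Node Mixin1 Gamma Left object] + [Beta Left object] + [Top Beta]
  take Node:  [Mixin1 Gamma object] + [Node Mixin1 Gamma Left object] + [Beta Left object] + [Beta]
  take Mixin1:  [Mixin1 Gamma object] + [Mixin1 Gamma Left object] + [Beta Left object] + [Beta]
  take Gamma:  [Gamma object] + [Gamma Left object] + [Beta Left object] + [Beta]
  take Beta:  [object] + [Left object] + [Beta Left object] + [Beta]
  take Left:  [object] + [Left object] + [Left object]
  take object:  [object] + [object] + [object]
MRO: Base Mixin2 Alpha Top Node Mixin1 Gamma Beta Left object
save is defined in: Gamma, Left, Top. First along the MRO is Top.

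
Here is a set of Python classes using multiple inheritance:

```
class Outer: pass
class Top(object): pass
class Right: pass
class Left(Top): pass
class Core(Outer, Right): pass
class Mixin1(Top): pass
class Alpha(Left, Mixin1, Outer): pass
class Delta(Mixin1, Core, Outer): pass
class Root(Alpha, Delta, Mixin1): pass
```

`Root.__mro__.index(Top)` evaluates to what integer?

L[Root] = Root + merge(L[Alpha], L[Delta], L[Mixin1], [Alpha Delta Mixin1])
  take Alpha:  [Alpha Left Mixin1 Top Outer object] + [Delta Mixin1 Top Core Outer Right object] + [Mixin1 Top object] + [Alpha Delta Mixin1]
  take Left:  [Left Mixin1 Top Outer object] + [Delta Mixin1 Top Core Outer Right object] + [Mixin1 Top object] + [Delta Mixin1]
  take Delta:  [Mixin1 Top Outer object] + [Delta Mixin1 Top Core Outer Right object] + [Mixin1 Top object] + [Delta Mixin1]
  take Mixin1:  [Mixin1 Top Outer object] + [Mixin1 Top Core Outer Right object] + [Mixin1 Top object] + [Mixin1]
  take Top:  [Top Outer object] + [Top Core Outer Right object] + [Top object]
  take Core:  [Outer object] + [Core Outer Right object] + [object]
  take Outer:  [Outer object] + [Outer Right object] + [object]
  take Right:  [object] + [Right object] + [object]
  take object:  [object] + [object] + [object]
MRO: Root Alpha Left Delta Mixin1 Top Core Outer Right object
Top sits at index 5.

5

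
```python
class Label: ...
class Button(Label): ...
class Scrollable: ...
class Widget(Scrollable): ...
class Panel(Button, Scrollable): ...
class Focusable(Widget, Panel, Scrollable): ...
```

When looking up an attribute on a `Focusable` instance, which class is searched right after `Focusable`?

Widget

L[Focusable] = Focusable + merge(L[Widget], L[Panel], L[Scrollable], [Widget Panel Scrollable])
  take Widget:  [Widget Scrollable object] + [Panel Button Label Scrollable object] + [Scrollable object] + [Widget Panel Scrollable]
  take Panel:  [Scrollable object] + [Panel Button Label Scrollable object] + [Scrollable object] + [Panel Scrollable]
  take Button:  [Scrollable object] + [Button Label Scrollable object] + [Scrollable object] + [Scrollable]
  take Label:  [Scrollable object] + [Label Scrollable object] + [Scrollable object] + [Scrollable]
  take Scrollable:  [Scrollable object] + [Scrollable object] + [Scrollable object] + [Scrollable]
  take object:  [object] + [object] + [object]
MRO: Focusable Widget Panel Button Label Scrollable object
Focusable is at position 0; next is Widget.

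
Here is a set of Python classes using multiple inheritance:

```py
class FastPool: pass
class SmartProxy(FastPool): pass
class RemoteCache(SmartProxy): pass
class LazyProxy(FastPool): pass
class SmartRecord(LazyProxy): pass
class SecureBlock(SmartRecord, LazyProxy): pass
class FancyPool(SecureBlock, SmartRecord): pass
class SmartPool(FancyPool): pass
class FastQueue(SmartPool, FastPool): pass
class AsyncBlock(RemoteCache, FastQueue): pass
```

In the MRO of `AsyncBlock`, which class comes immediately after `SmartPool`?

L[AsyncBlock] = AsyncBlock + merge(L[RemoteCache], L[FastQueue], [RemoteCache FastQueue])
  take RemoteCache:  [RemoteCache SmartProxy FastPool object] + [FastQueue SmartPool FancyPool SecureBlock SmartRecord LazyProxy FastPool object] + [RemoteCache FastQueue]
  take SmartProxy:  [SmartProxy FastPool object] + [FastQueue SmartPool FancyPool SecureBlock SmartRecord LazyProxy FastPool object] + [FastQueue]
  take FastQueue:  [FastPool object] + [FastQueue SmartPool FancyPool SecureBlock SmartRecord LazyProxy FastPool object] + [FastQueue]
  take SmartPool:  [FastPool object] + [SmartPool FancyPool SecureBlock SmartRecord LazyProxy FastPool object]
  take FancyPool:  [FastPool object] + [FancyPool SecureBlock SmartRecord LazyProxy FastPool object]
  take SecureBlock:  [FastPool object] + [SecureBlock SmartRecord LazyProxy FastPool object]
  take SmartRecord:  [FastPool object] + [SmartRecord LazyProxy FastPool object]
  take LazyProxy:  [FastPool object] + [LazyProxy FastPool object]
  take FastPool:  [FastPool object] + [FastPool object]
  take object:  [object] + [object]
MRO: AsyncBlock RemoteCache SmartProxy FastQueue SmartPool FancyPool SecureBlock SmartRecord LazyProxy FastPool object
SmartPool is at position 4; next is FancyPool.

FancyPool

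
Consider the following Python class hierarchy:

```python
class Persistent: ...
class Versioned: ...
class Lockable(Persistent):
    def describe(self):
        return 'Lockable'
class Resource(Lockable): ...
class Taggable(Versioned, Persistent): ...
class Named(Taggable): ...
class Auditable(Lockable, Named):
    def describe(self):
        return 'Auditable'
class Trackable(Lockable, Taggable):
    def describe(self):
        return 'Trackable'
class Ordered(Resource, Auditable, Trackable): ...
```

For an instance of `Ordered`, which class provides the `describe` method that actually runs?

Auditable

L[Ordered] = Ordered + merge(L[Resource], L[Auditable], L[Trackable], [Resource Auditable Trackable])
  take Resource:  [Resource Lockable Persistent object] + [Auditable Lockable Named Taggable Versioned Persistent object] + [Trackable Lockable Taggable Versioned Persistent object] + [Resource Auditable Trackable]
  take Auditable:  [Lockable Persistent object] + [Auditable Lockable Named Taggable Versioned Persistent object] + [Trackable Lockable Taggable Versioned Persistent object] + [Auditable Trackable]
  take Trackable:  [Lockable Persistent object] + [Lockable Named Taggable Versioned Persistent object] + [Trackable Lockable Taggable Versioned Persistent object] + [Trackable]
  take Lockable:  [Lockable Persistent object] + [Lockable Named Taggable Versioned Persistent object] + [Lockable Taggable Versioned Persistent object]
  take Named:  [Persistent object] + [Named Taggable Versioned Persistent object] + [Taggable Versioned Persistent object]
  take Taggable:  [Persistent object] + [Taggable Versioned Persistent object] + [Taggable Versioned Persistent object]
  take Versioned:  [Persistent object] + [Versioned Persistent object] + [Versioned Persistent object]
  take Persistent:  [Persistent object] + [Persistent object] + [Persistent object]
  take object:  [object] + [object] + [object]
MRO: Ordered Resource Auditable Trackable Lockable Named Taggable Versioned Persistent object
describe is defined in: Auditable, Lockable, Trackable. First along the MRO is Auditable.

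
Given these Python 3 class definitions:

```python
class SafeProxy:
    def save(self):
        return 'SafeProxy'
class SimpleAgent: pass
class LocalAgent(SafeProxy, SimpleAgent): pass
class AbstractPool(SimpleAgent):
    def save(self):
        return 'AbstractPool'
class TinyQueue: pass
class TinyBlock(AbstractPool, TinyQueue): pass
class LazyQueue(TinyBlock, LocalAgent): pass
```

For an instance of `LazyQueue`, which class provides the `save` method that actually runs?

L[LazyQueue] = LazyQueue + merge(L[TinyBlock], L[LocalAgent], [TinyBlock LocalAgent])
  take TinyBlock:  [TinyBlock AbstractPool SimpleAgent TinyQueue object] + [LocalAgent SafeProxy SimpleAgent object] + [TinyBlock LocalAgent]
  take AbstractPool:  [AbstractPool SimpleAgent TinyQueue object] + [LocalAgent SafeProxy SimpleAgent object] + [LocalAgent]
  take LocalAgent:  [SimpleAgent TinyQueue object] + [LocalAgent SafeProxy SimpleAgent object] + [LocalAgent]
  take SafeProxy:  [SimpleAgent TinyQueue object] + [SafeProxy SimpleAgent object]
  take SimpleAgent:  [SimpleAgent TinyQueue object] + [SimpleAgent object]
  take TinyQueue:  [TinyQueue object] + [object]
  take object:  [object] + [object]
MRO: LazyQueue TinyBlock AbstractPool LocalAgent SafeProxy SimpleAgent TinyQueue object
save is defined in: AbstractPool, SafeProxy. First along the MRO is AbstractPool.

AbstractPool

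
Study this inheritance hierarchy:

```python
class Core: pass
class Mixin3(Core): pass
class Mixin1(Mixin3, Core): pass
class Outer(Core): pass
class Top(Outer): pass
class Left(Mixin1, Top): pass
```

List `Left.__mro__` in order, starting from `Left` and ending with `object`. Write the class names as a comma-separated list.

L[Left] = Left + merge(L[Mixin1], L[Top], [Mixin1 Top])
  take Mixin1:  [Mixin1 Mixin3 Core object] + [Top Outer Core object] + [Mixin1 Top]
  take Mixin3:  [Mixin3 Core object] + [Top Outer Core object] + [Top]
  take Top:  [Core object] + [Top Outer Core object] + [Top]
  take Outer:  [Core object] + [Outer Core object]
  take Core:  [Core object] + [Core object]
  take object:  [object] + [object]

Left, Mixin1, Mixin3, Top, Outer, Core, object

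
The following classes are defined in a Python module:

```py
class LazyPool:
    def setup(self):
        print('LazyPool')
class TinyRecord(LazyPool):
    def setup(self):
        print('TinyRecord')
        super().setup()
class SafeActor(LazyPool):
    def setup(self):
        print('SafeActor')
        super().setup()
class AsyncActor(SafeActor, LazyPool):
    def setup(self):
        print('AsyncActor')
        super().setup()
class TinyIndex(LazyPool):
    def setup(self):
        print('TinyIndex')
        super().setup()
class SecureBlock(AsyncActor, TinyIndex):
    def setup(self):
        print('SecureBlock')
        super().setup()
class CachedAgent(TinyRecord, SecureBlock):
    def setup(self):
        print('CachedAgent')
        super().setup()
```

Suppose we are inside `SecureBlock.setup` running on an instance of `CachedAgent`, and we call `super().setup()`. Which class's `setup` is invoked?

AsyncActor

L[CachedAgent] = CachedAgent + merge(L[TinyRecord], L[SecureBlock], [TinyRecord SecureBlock])
  take TinyRecord:  [TinyRecord LazyPool object] + [SecureBlock AsyncActor SafeActor TinyIndex LazyPool object] + [TinyRecord SecureBlock]
  take SecureBlock:  [LazyPool object] + [SecureBlock AsyncActor SafeActor TinyIndex LazyPool object] + [SecureBlock]
  take AsyncActor:  [LazyPool object] + [AsyncActor SafeActor TinyIndex LazyPool object]
  take SafeActor:  [LazyPool object] + [SafeActor TinyIndex LazyPool object]
  take TinyIndex:  [LazyPool object] + [TinyIndex LazyPool object]
  take LazyPool:  [LazyPool object] + [LazyPool object]
  take object:  [object] + [object]
MRO: CachedAgent TinyRecord SecureBlock AsyncActor SafeActor TinyIndex LazyPool object
super() in SecureBlock.setup on a CachedAgent instance goes to the class after SecureBlock in CachedAgent's MRO: AsyncActor.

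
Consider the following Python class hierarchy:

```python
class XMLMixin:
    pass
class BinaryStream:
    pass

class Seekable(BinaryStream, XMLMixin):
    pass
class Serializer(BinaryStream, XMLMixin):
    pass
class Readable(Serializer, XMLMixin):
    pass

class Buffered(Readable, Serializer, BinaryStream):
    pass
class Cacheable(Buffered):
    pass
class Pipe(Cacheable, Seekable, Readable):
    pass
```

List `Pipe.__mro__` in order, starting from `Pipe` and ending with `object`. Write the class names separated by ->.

L[Pipe] = Pipe + merge(L[Cacheable], L[Seekable], L[Readable], [Cacheable Seekable Readable])
  take Cacheable:  [Cacheable Buffered Readable Serializer BinaryStream XMLMixin object] + [Seekable BinaryStream XMLMixin object] + [Readable Serializer BinaryStream XMLMixin object] + [Cacheable Seekable Readable]
  take Buffered:  [Buffered Readable Serializer BinaryStream XMLMixin object] + [Seekable BinaryStream XMLMixin object] + [Readable Serializer BinaryStream XMLMixin object] + [Seekable Readable]
  take Seekable:  [Readable Serializer BinaryStream XMLMixin object] + [Seekable BinaryStream XMLMixin object] + [Readable Serializer BinaryStream XMLMixin object] + [Seekable Readable]
  take Readable:  [Readable Serializer BinaryStream XMLMixin object] + [BinaryStream XMLMixin object] + [Readable Serializer BinaryStream XMLMixin object] + [Readable]
  take Serializer:  [Serializer BinaryStream XMLMixin object] + [BinaryStream XMLMixin object] + [Serializer BinaryStream XMLMixin object]
  take BinaryStream:  [BinaryStream XMLMixin object] + [BinaryStream XMLMixin object] + [BinaryStream XMLMixin object]
  take XMLMixin:  [XMLMixin object] + [XMLMixin object] + [XMLMixin object]
  take object:  [object] + [object] + [object]

Pipe -> Cacheable -> Buffered -> Seekable -> Readable -> Serializer -> BinaryStream -> XMLMixin -> object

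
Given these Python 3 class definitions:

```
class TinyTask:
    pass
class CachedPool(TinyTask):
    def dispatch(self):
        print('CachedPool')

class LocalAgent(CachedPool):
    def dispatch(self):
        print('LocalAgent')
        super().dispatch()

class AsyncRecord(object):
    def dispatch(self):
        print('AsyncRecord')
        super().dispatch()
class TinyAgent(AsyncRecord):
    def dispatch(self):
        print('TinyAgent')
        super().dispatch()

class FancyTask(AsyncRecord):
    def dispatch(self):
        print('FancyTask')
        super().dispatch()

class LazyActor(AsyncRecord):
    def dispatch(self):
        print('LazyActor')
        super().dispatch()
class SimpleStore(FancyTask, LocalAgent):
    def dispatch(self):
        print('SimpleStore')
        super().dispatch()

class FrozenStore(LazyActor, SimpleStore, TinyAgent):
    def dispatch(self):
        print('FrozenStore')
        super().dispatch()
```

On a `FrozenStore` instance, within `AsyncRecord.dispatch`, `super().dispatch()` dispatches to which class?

LocalAgent

L[FrozenStore] = FrozenStore + merge(L[LazyActor], L[SimpleStore], L[TinyAgent], [LazyActor SimpleStore TinyAgent])
  take LazyActor:  [LazyActor AsyncRecord object] + [SimpleStore FancyTask AsyncRecord LocalAgent CachedPool TinyTask object] + [TinyAgent AsyncRecord object] + [LazyActor SimpleStore TinyAgent]
  take SimpleStore:  [AsyncRecord object] + [SimpleStore FancyTask AsyncRecord LocalAgent CachedPool TinyTask object] + [TinyAgent AsyncRecord object] + [SimpleStore TinyAgent]
  take FancyTask:  [AsyncRecord object] + [FancyTask AsyncRecord LocalAgent CachedPool TinyTask object] + [TinyAgent AsyncRecord object] + [TinyAgent]
  take TinyAgent:  [AsyncRecord object] + [AsyncRecord LocalAgent CachedPool TinyTask object] + [TinyAgent AsyncRecord object] + [TinyAgent]
  take AsyncRecord:  [AsyncRecord object] + [AsyncRecord LocalAgent CachedPool TinyTask object] + [AsyncRecord object]
  take LocalAgent:  [object] + [LocalAgent CachedPool TinyTask object] + [object]
  take CachedPool:  [object] + [CachedPool TinyTask object] + [object]
  take TinyTask:  [object] + [TinyTask object] + [object]
  take object:  [object] + [object] + [object]
MRO: FrozenStore LazyActor SimpleStore FancyTask TinyAgent AsyncRecord LocalAgent CachedPool TinyTask object
super() in AsyncRecord.dispatch on a FrozenStore instance goes to the class after AsyncRecord in FrozenStore's MRO: LocalAgent.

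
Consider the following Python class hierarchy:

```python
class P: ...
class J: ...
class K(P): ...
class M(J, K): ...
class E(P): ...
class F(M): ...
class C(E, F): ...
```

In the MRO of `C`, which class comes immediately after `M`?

L[C] = C + merge(L[E], L[F], [E F])
  take E:  [E P object] + [F M J K P object] + [E F]
  take F:  [P object] + [F M J K P object] + [F]
  take M:  [P object] + [M J K P object]
  take J:  [P object] + [J K P object]
  take K:  [P object] + [K P object]
  take P:  [P object] + [P object]
  take object:  [object] + [object]
MRO: C E F M J K P object
M is at position 3; next is J.

J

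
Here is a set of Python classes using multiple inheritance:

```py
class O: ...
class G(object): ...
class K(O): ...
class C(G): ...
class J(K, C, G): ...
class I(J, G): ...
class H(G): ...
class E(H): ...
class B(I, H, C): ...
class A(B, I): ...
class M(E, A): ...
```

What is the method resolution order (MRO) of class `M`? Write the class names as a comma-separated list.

M, E, A, B, I, J, K, O, H, C, G, object

L[M] = M + merge(L[E], L[A], [E A])
  take E:  [E H G object] + [A B I J K O H C G object] + [E A]
  take A:  [H G object] + [A B I J K O H C G object] + [A]
  take B:  [H G object] + [B I J K O H C G object]
  take I:  [H G object] + [I J K O H C G object]
  take J:  [H G object] + [J K O H C G object]
  take K:  [H G object] + [K O H C G object]
  take O:  [H G object] + [O H C G object]
  take H:  [H G object] + [H C G object]
  take C:  [G object] + [C G object]
  take G:  [G object] + [G object]
  take object:  [object] + [object]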